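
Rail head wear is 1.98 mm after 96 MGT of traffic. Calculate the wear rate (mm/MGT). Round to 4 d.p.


Wear rate = total wear / cumulative tonnage
Rate = 1.98 / 96
Rate = 0.0206 mm/MGT

0.0206


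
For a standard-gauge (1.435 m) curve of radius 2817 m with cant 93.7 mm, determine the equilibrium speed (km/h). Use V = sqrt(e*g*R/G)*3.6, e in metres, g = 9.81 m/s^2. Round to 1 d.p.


Convert cant: e = 93.7 mm = 0.0937 m
V_ms = sqrt(0.0937 * 9.81 * 2817 / 1.435)
V_ms = sqrt(1804.444564) = 42.4788 m/s
V = 42.4788 * 3.6 = 152.9 km/h

152.9


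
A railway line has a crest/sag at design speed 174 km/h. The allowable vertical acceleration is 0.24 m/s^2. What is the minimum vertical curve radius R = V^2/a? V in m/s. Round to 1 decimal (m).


Convert speed: V = 174 / 3.6 = 48.3333 m/s
V^2 = 2336.1111 m^2/s^2
R_v = 2336.1111 / 0.24
R_v = 9733.8 m

9733.8


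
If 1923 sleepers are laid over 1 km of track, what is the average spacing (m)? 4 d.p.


Spacing = 1000 m / number of sleepers
Spacing = 1000 / 1923
Spacing = 0.5200 m

0.5200


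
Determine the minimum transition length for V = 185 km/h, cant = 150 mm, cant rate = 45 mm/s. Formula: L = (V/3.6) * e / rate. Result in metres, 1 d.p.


Convert speed: V = 185 / 3.6 = 51.3889 m/s
L = 51.3889 * 150 / 45
L = 7708.3333 / 45
L = 171.3 m

171.3


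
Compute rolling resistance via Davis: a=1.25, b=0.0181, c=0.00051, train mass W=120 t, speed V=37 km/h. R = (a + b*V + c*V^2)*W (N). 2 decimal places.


b*V = 0.0181 * 37 = 0.6697
c*V^2 = 0.00051 * 1369 = 0.69819
R_per_t = 1.25 + 0.6697 + 0.69819 = 2.61789 N/t
R_total = 2.61789 * 120 = 314.15 N

314.15


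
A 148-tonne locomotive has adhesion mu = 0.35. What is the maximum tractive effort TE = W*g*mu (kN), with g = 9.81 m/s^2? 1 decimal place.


TE_max = W * g * mu
TE_max = 148 * 9.81 * 0.35
TE_max = 1451.88 * 0.35
TE_max = 508.2 kN

508.2


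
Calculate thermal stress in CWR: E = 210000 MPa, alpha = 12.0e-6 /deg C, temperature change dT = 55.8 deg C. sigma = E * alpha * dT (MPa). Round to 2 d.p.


sigma = E * alpha * dT
sigma = 210000 * 12.0e-6 * 55.8
sigma = 2.52 * 55.8
sigma = 140.62 MPa

140.62


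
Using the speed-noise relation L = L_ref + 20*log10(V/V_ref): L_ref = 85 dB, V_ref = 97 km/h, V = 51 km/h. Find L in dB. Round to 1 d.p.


V/V_ref = 51 / 97 = 0.525773
log10(0.525773) = -0.279202
20 * -0.279202 = -5.584
L = 85 + -5.584 = 79.4 dB

79.4


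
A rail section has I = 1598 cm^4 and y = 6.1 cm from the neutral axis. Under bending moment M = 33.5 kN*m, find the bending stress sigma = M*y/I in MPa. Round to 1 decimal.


Convert units:
M = 33.5 kN*m = 33500000 N*mm
y = 6.1 cm = 61 mm
I = 1598 cm^4 = 15980000 mm^4
sigma = 33500000 * 61 / 15980000
sigma = 127.9 MPa

127.9


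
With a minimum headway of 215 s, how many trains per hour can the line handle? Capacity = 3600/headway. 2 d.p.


Capacity = 3600 / headway
Capacity = 3600 / 215
Capacity = 16.74 trains/hour

16.74


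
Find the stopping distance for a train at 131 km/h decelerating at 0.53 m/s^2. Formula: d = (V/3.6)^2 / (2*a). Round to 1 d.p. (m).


Convert speed: V = 131 / 3.6 = 36.3889 m/s
V^2 = 1324.1512
d = 1324.1512 / (2 * 0.53)
d = 1324.1512 / 1.06
d = 1249.2 m

1249.2


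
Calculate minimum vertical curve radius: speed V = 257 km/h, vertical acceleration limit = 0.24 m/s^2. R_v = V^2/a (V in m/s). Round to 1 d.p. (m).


Convert speed: V = 257 / 3.6 = 71.3889 m/s
V^2 = 5096.3735 m^2/s^2
R_v = 5096.3735 / 0.24
R_v = 21234.9 m

21234.9


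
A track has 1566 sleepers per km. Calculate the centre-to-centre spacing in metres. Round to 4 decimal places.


Spacing = 1000 m / number of sleepers
Spacing = 1000 / 1566
Spacing = 0.6386 m

0.6386


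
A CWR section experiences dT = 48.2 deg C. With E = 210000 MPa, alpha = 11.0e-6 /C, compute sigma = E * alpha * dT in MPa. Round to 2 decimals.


sigma = E * alpha * dT
sigma = 210000 * 11.0e-6 * 48.2
sigma = 2.31 * 48.2
sigma = 111.34 MPa

111.34


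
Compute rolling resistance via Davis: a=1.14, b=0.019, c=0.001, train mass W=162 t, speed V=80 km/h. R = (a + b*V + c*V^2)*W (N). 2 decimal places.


b*V = 0.019 * 80 = 1.52
c*V^2 = 0.001 * 6400 = 6.4
R_per_t = 1.14 + 1.52 + 6.4 = 9.06 N/t
R_total = 9.06 * 162 = 1467.72 N

1467.72


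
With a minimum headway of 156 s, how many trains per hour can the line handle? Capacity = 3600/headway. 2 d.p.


Capacity = 3600 / headway
Capacity = 3600 / 156
Capacity = 23.08 trains/hour

23.08


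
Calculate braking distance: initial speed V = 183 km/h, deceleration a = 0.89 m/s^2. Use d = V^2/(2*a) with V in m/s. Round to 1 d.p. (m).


Convert speed: V = 183 / 3.6 = 50.8333 m/s
V^2 = 2584.0278
d = 2584.0278 / (2 * 0.89)
d = 2584.0278 / 1.78
d = 1451.7 m

1451.7


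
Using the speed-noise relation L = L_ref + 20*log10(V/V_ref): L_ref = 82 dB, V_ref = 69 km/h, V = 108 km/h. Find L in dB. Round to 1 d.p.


V/V_ref = 108 / 69 = 1.565217
log10(1.565217) = 0.194575
20 * 0.194575 = 3.8915
L = 82 + 3.8915 = 85.9 dB

85.9


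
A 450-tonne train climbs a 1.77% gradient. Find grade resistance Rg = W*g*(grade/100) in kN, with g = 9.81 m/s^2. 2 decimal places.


Rg = W * 9.81 * grade / 100
Rg = 450 * 9.81 * 1.77 / 100
Rg = 4414.5 * 0.0177
Rg = 78.14 kN

78.14


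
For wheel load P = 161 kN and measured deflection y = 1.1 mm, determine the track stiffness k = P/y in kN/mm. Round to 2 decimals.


Track stiffness k = P / y
k = 161 / 1.1
k = 146.36 kN/mm

146.36


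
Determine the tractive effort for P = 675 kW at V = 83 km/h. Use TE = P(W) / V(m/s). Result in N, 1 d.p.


Convert: P = 675 kW = 675000 W
V = 83 / 3.6 = 23.0556 m/s
TE = 675000 / 23.0556
TE = 29277.1 N

29277.1


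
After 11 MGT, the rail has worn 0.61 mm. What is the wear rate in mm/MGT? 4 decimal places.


Wear rate = total wear / cumulative tonnage
Rate = 0.61 / 11
Rate = 0.0555 mm/MGT

0.0555


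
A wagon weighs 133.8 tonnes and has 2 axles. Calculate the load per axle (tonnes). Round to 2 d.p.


Load per axle = total weight / number of axles
Load = 133.8 / 2
Load = 66.90 tonnes

66.90


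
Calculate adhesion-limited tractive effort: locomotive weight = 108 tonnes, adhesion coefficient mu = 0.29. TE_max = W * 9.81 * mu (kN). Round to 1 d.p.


TE_max = W * g * mu
TE_max = 108 * 9.81 * 0.29
TE_max = 1059.48 * 0.29
TE_max = 307.2 kN

307.2


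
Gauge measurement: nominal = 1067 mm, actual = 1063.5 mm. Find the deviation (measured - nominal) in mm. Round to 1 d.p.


Deviation = measured - nominal
Deviation = 1063.5 - 1067
Deviation = -3.5 mm

-3.5


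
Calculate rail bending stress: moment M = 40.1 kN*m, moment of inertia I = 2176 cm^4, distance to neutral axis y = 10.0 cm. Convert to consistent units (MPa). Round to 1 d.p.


Convert units:
M = 40.1 kN*m = 40100000 N*mm
y = 10.0 cm = 100 mm
I = 2176 cm^4 = 21760000 mm^4
sigma = 40100000 * 100 / 21760000
sigma = 184.3 MPa

184.3


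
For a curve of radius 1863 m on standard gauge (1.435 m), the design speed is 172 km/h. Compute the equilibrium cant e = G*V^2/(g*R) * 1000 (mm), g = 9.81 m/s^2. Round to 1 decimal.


Convert speed: V = 172 / 3.6 = 47.7778 m/s
Apply formula: e = 1.435 * 47.7778^2 / (9.81 * 1863)
e = 1.435 * 2282.716 / 18276.03
e = 0.179235 m = 179.2 mm

179.2


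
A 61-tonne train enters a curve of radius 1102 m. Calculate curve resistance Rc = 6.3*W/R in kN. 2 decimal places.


Rc = 6.3 * W / R
Rc = 6.3 * 61 / 1102
Rc = 384.3 / 1102
Rc = 0.35 kN

0.35


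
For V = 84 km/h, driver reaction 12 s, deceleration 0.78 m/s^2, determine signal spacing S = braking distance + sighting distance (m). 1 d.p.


V = 84 / 3.6 = 23.3333 m/s
Braking distance = 23.3333^2 / (2*0.78) = 349.0028 m
Sighting distance = 23.3333 * 12 = 280.0 m
S = 349.0028 + 280.0 = 629.0 m

629.0


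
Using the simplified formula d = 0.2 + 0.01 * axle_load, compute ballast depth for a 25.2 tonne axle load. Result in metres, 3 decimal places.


d = 0.2 + 0.01 * 25.2
d = 0.2 + 0.252
d = 0.452 m

0.452


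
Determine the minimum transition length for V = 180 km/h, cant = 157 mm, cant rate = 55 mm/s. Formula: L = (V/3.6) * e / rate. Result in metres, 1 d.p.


Convert speed: V = 180 / 3.6 = 50.0 m/s
L = 50.0 * 157 / 55
L = 7850.0 / 55
L = 142.7 m

142.7


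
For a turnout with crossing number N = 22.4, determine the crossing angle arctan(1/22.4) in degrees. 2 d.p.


1/N = 1/22.4 = 0.044643
angle = arctan(0.044643) = 0.044613 rad
angle = 0.044613 * 180/pi = 2.56 degrees

2.56


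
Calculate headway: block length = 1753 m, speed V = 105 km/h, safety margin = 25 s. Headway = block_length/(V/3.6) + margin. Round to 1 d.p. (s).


V = 105 / 3.6 = 29.1667 m/s
Block traversal time = 1753 / 29.1667 = 60.1029 s
Headway = 60.1029 + 25
Headway = 85.1 s

85.1


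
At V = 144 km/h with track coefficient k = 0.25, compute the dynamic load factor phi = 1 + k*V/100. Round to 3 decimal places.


phi = 1 + k * V / 100
phi = 1 + 0.25 * 144 / 100
phi = 1 + 0.36
phi = 1.360

1.360


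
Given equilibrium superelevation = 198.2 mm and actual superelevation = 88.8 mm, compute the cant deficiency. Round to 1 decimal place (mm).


Cant deficiency = equilibrium cant - actual cant
CD = 198.2 - 88.8
CD = 109.4 mm

109.4


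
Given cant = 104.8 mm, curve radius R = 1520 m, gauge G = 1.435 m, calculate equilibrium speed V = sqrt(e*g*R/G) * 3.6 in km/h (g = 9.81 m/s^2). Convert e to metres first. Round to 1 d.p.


Convert cant: e = 104.8 mm = 0.1048 m
V_ms = sqrt(0.1048 * 9.81 * 1520 / 1.435)
V_ms = sqrt(1088.985199) = 32.9998 m/s
V = 32.9998 * 3.6 = 118.8 km/h

118.8


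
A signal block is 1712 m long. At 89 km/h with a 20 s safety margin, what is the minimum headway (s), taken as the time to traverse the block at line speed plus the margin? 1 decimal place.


V = 89 / 3.6 = 24.7222 m/s
Block traversal time = 1712 / 24.7222 = 69.2494 s
Headway = 69.2494 + 20
Headway = 89.2 s

89.2


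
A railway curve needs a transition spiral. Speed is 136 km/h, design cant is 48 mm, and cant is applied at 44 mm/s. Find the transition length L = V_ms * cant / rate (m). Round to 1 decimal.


Convert speed: V = 136 / 3.6 = 37.7778 m/s
L = 37.7778 * 48 / 44
L = 1813.3333 / 44
L = 41.2 m

41.2


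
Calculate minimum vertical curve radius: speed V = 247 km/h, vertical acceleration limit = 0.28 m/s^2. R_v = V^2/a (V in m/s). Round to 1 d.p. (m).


Convert speed: V = 247 / 3.6 = 68.6111 m/s
V^2 = 4707.4846 m^2/s^2
R_v = 4707.4846 / 0.28
R_v = 16812.4 m

16812.4


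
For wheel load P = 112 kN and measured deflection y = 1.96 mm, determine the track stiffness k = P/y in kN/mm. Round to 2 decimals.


Track stiffness k = P / y
k = 112 / 1.96
k = 57.14 kN/mm

57.14


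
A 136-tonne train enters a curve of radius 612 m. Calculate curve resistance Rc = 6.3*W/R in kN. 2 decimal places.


Rc = 6.3 * W / R
Rc = 6.3 * 136 / 612
Rc = 856.8 / 612
Rc = 1.40 kN

1.40


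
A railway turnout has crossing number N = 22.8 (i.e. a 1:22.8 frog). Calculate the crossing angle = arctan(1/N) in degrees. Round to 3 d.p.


1/N = 1/22.8 = 0.04386
angle = arctan(0.04386) = 0.043832 rad
angle = 0.043832 * 180/pi = 2.511 degrees

2.511


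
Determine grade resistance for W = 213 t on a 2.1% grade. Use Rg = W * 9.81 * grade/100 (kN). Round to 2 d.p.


Rg = W * 9.81 * grade / 100
Rg = 213 * 9.81 * 2.1 / 100
Rg = 2089.53 * 0.021
Rg = 43.88 kN

43.88


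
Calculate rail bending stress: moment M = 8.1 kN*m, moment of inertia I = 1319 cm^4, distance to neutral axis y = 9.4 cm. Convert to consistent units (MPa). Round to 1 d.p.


Convert units:
M = 8.1 kN*m = 8100000 N*mm
y = 9.4 cm = 94 mm
I = 1319 cm^4 = 13190000 mm^4
sigma = 8100000 * 94 / 13190000
sigma = 57.7 MPa

57.7


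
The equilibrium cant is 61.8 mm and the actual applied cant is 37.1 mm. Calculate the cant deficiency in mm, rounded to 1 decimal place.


Cant deficiency = equilibrium cant - actual cant
CD = 61.8 - 37.1
CD = 24.7 mm

24.7


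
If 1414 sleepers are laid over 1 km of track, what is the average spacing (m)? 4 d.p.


Spacing = 1000 m / number of sleepers
Spacing = 1000 / 1414
Spacing = 0.7072 m

0.7072


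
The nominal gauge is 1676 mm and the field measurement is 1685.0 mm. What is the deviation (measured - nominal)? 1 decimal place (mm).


Deviation = measured - nominal
Deviation = 1685.0 - 1676
Deviation = 9.0 mm

9.0


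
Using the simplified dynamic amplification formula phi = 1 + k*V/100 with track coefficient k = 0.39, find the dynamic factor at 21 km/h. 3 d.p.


phi = 1 + k * V / 100
phi = 1 + 0.39 * 21 / 100
phi = 1 + 0.0819
phi = 1.082

1.082


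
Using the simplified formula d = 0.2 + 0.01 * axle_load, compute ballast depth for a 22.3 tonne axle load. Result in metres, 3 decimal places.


d = 0.2 + 0.01 * 22.3
d = 0.2 + 0.223
d = 0.423 m

0.423


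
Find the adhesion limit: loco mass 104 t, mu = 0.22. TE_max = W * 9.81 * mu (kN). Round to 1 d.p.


TE_max = W * g * mu
TE_max = 104 * 9.81 * 0.22
TE_max = 1020.24 * 0.22
TE_max = 224.5 kN

224.5


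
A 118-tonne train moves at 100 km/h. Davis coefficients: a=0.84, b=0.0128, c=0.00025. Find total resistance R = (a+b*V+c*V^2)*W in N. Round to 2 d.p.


b*V = 0.0128 * 100 = 1.28
c*V^2 = 0.00025 * 10000 = 2.5
R_per_t = 0.84 + 1.28 + 2.5 = 4.62 N/t
R_total = 4.62 * 118 = 545.16 N

545.16


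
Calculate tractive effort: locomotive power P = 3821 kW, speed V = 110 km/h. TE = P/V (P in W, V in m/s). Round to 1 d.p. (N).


Convert: P = 3821 kW = 3821000 W
V = 110 / 3.6 = 30.5556 m/s
TE = 3821000 / 30.5556
TE = 125050.9 N

125050.9


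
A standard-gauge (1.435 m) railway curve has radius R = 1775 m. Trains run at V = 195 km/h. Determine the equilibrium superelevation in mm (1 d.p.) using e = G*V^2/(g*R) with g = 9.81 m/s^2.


Convert speed: V = 195 / 3.6 = 54.1667 m/s
Apply formula: e = 1.435 * 54.1667^2 / (9.81 * 1775)
e = 1.435 * 2934.0278 / 17412.75
e = 0.241796 m = 241.8 mm

241.8


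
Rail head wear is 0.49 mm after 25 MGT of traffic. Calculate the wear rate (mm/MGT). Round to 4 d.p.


Wear rate = total wear / cumulative tonnage
Rate = 0.49 / 25
Rate = 0.0196 mm/MGT

0.0196


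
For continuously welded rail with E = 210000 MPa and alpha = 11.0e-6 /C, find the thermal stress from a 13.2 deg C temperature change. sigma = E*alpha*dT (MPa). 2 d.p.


sigma = E * alpha * dT
sigma = 210000 * 11.0e-6 * 13.2
sigma = 2.31 * 13.2
sigma = 30.49 MPa

30.49


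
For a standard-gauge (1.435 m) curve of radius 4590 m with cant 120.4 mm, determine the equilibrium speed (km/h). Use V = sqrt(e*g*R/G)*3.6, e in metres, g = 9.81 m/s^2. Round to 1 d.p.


Convert cant: e = 120.4 mm = 0.1204 m
V_ms = sqrt(0.1204 * 9.81 * 4590 / 1.435)
V_ms = sqrt(3777.950634) = 61.465 m/s
V = 61.465 * 3.6 = 221.3 km/h

221.3


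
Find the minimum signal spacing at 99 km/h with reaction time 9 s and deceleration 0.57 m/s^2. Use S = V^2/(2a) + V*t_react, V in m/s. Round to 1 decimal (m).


V = 99 / 3.6 = 27.5 m/s
Braking distance = 27.5^2 / (2*0.57) = 663.3772 m
Sighting distance = 27.5 * 9 = 247.5 m
S = 663.3772 + 247.5 = 910.9 m

910.9


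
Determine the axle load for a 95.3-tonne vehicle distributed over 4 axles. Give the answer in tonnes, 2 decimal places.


Load per axle = total weight / number of axles
Load = 95.3 / 4
Load = 23.83 tonnes

23.83


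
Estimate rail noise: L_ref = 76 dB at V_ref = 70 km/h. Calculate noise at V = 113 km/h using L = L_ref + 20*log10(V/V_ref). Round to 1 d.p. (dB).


V/V_ref = 113 / 70 = 1.614286
log10(1.614286) = 0.20798
20 * 0.20798 = 4.1596
L = 76 + 4.1596 = 80.2 dB

80.2


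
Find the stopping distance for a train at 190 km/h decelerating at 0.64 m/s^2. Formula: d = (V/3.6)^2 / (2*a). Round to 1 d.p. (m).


Convert speed: V = 190 / 3.6 = 52.7778 m/s
V^2 = 2785.4938
d = 2785.4938 / (2 * 0.64)
d = 2785.4938 / 1.28
d = 2176.2 m

2176.2


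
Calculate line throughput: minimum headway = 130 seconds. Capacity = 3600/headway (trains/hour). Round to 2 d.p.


Capacity = 3600 / headway
Capacity = 3600 / 130
Capacity = 27.69 trains/hour

27.69


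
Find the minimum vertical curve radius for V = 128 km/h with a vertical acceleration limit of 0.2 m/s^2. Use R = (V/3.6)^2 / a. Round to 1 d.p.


Convert speed: V = 128 / 3.6 = 35.5556 m/s
V^2 = 1264.1975 m^2/s^2
R_v = 1264.1975 / 0.2
R_v = 6321.0 m

6321.0


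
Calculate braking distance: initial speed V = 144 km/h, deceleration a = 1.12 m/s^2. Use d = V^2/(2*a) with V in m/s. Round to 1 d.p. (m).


Convert speed: V = 144 / 3.6 = 40.0 m/s
V^2 = 1600.0
d = 1600.0 / (2 * 1.12)
d = 1600.0 / 2.24
d = 714.3 m

714.3


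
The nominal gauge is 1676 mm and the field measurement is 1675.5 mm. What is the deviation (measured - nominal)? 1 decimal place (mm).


Deviation = measured - nominal
Deviation = 1675.5 - 1676
Deviation = -0.5 mm

-0.5


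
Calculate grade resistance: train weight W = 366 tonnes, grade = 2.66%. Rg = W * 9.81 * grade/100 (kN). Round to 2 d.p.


Rg = W * 9.81 * grade / 100
Rg = 366 * 9.81 * 2.66 / 100
Rg = 3590.46 * 0.0266
Rg = 95.51 kN

95.51


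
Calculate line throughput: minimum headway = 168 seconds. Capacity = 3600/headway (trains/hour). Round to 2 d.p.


Capacity = 3600 / headway
Capacity = 3600 / 168
Capacity = 21.43 trains/hour

21.43


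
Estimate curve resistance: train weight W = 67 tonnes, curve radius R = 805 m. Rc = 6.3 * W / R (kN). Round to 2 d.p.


Rc = 6.3 * W / R
Rc = 6.3 * 67 / 805
Rc = 422.1 / 805
Rc = 0.52 kN

0.52


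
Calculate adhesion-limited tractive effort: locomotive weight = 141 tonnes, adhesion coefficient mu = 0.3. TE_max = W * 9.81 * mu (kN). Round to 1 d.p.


TE_max = W * g * mu
TE_max = 141 * 9.81 * 0.3
TE_max = 1383.21 * 0.3
TE_max = 415.0 kN

415.0


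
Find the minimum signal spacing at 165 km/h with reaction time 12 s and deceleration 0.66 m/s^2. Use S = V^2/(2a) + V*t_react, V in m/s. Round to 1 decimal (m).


V = 165 / 3.6 = 45.8333 m/s
Braking distance = 45.8333^2 / (2*0.66) = 1591.4352 m
Sighting distance = 45.8333 * 12 = 550.0 m
S = 1591.4352 + 550.0 = 2141.4 m

2141.4


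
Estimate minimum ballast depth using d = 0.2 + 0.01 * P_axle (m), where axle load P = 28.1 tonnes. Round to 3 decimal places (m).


d = 0.2 + 0.01 * 28.1
d = 0.2 + 0.281
d = 0.481 m

0.481


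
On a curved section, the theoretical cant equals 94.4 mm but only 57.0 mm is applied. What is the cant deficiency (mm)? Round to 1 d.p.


Cant deficiency = equilibrium cant - actual cant
CD = 94.4 - 57.0
CD = 37.4 mm

37.4


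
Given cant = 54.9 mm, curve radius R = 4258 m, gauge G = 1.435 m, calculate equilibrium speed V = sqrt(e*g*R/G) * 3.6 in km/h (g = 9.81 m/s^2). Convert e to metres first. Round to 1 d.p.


Convert cant: e = 54.9 mm = 0.0549 m
V_ms = sqrt(0.0549 * 9.81 * 4258 / 1.435)
V_ms = sqrt(1598.067458) = 39.9758 m/s
V = 39.9758 * 3.6 = 143.9 km/h

143.9


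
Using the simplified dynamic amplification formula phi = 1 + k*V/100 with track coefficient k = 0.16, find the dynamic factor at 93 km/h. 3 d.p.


phi = 1 + k * V / 100
phi = 1 + 0.16 * 93 / 100
phi = 1 + 0.1488
phi = 1.149

1.149


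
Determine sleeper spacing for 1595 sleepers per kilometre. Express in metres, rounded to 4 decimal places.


Spacing = 1000 m / number of sleepers
Spacing = 1000 / 1595
Spacing = 0.6270 m

0.6270


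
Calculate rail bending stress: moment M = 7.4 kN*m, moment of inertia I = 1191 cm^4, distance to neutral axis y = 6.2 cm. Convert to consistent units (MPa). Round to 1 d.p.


Convert units:
M = 7.4 kN*m = 7400000 N*mm
y = 6.2 cm = 62 mm
I = 1191 cm^4 = 11910000 mm^4
sigma = 7400000 * 62 / 11910000
sigma = 38.5 MPa

38.5


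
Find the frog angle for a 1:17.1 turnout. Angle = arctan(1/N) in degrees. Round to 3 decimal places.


1/N = 1/17.1 = 0.05848
angle = arctan(0.05848) = 0.058413 rad
angle = 0.058413 * 180/pi = 3.347 degrees

3.347


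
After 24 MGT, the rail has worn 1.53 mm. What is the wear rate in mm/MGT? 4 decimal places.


Wear rate = total wear / cumulative tonnage
Rate = 1.53 / 24
Rate = 0.0638 mm/MGT

0.0638


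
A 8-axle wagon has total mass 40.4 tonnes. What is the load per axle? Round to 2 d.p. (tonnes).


Load per axle = total weight / number of axles
Load = 40.4 / 8
Load = 5.05 tonnes

5.05


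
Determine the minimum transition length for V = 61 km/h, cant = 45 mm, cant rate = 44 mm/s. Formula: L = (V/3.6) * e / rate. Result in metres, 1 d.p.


Convert speed: V = 61 / 3.6 = 16.9444 m/s
L = 16.9444 * 45 / 44
L = 762.5 / 44
L = 17.3 m

17.3


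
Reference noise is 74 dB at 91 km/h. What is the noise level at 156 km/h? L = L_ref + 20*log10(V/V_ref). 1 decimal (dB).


V/V_ref = 156 / 91 = 1.714286
log10(1.714286) = 0.234083
20 * 0.234083 = 4.6817
L = 74 + 4.6817 = 78.7 dB

78.7


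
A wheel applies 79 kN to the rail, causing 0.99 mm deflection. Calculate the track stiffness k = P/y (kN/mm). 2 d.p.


Track stiffness k = P / y
k = 79 / 0.99
k = 79.80 kN/mm

79.80


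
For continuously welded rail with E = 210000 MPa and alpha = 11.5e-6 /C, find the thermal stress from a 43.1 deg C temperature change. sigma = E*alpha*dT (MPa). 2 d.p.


sigma = E * alpha * dT
sigma = 210000 * 11.5e-6 * 43.1
sigma = 2.415 * 43.1
sigma = 104.09 MPa

104.09


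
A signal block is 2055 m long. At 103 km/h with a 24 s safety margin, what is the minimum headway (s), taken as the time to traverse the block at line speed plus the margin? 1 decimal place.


V = 103 / 3.6 = 28.6111 m/s
Block traversal time = 2055 / 28.6111 = 71.8252 s
Headway = 71.8252 + 24
Headway = 95.8 s

95.8


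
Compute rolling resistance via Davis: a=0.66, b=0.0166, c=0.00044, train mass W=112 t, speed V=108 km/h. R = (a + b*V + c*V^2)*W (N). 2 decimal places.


b*V = 0.0166 * 108 = 1.7928
c*V^2 = 0.00044 * 11664 = 5.13216
R_per_t = 0.66 + 1.7928 + 5.13216 = 7.58496 N/t
R_total = 7.58496 * 112 = 849.52 N

849.52


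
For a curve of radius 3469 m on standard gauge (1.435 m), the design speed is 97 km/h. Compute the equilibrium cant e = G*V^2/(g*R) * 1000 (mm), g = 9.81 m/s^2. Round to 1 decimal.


Convert speed: V = 97 / 3.6 = 26.9444 m/s
Apply formula: e = 1.435 * 26.9444^2 / (9.81 * 3469)
e = 1.435 * 726.0031 / 34030.89
e = 0.030614 m = 30.6 mm

30.6


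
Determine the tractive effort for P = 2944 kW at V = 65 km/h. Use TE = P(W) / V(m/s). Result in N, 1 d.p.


Convert: P = 2944 kW = 2944000 W
V = 65 / 3.6 = 18.0556 m/s
TE = 2944000 / 18.0556
TE = 163052.3 N

163052.3


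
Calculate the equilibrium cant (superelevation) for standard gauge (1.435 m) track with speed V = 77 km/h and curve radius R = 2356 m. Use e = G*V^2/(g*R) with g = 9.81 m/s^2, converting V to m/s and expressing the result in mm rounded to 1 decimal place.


Convert speed: V = 77 / 3.6 = 21.3889 m/s
Apply formula: e = 1.435 * 21.3889^2 / (9.81 * 2356)
e = 1.435 * 457.4846 / 23112.36
e = 0.028404 m = 28.4 mm

28.4


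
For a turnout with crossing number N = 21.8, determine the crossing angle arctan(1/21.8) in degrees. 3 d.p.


1/N = 1/21.8 = 0.045872
angle = arctan(0.045872) = 0.045839 rad
angle = 0.045839 * 180/pi = 2.626 degrees

2.626


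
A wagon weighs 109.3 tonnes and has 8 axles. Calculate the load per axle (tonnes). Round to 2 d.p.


Load per axle = total weight / number of axles
Load = 109.3 / 8
Load = 13.66 tonnes

13.66


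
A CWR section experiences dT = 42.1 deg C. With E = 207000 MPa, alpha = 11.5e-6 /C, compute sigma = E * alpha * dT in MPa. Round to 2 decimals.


sigma = E * alpha * dT
sigma = 207000 * 11.5e-6 * 42.1
sigma = 2.3805 * 42.1
sigma = 100.22 MPa

100.22


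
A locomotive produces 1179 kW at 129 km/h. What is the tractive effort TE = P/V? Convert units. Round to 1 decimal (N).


Convert: P = 1179 kW = 1179000 W
V = 129 / 3.6 = 35.8333 m/s
TE = 1179000 / 35.8333
TE = 32902.3 N

32902.3


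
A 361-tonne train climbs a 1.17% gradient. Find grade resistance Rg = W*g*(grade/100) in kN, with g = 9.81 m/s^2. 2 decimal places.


Rg = W * 9.81 * grade / 100
Rg = 361 * 9.81 * 1.17 / 100
Rg = 3541.41 * 0.0117
Rg = 41.43 kN

41.43


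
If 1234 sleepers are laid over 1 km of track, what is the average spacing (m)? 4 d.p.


Spacing = 1000 m / number of sleepers
Spacing = 1000 / 1234
Spacing = 0.8104 m

0.8104


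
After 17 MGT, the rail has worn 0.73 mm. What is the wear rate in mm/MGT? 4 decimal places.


Wear rate = total wear / cumulative tonnage
Rate = 0.73 / 17
Rate = 0.0429 mm/MGT

0.0429


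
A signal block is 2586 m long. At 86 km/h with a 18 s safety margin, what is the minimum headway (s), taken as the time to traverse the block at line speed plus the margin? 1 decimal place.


V = 86 / 3.6 = 23.8889 m/s
Block traversal time = 2586 / 23.8889 = 108.2512 s
Headway = 108.2512 + 18
Headway = 126.3 s

126.3


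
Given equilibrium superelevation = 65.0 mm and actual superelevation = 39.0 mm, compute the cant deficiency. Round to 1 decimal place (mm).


Cant deficiency = equilibrium cant - actual cant
CD = 65.0 - 39.0
CD = 26.0 mm

26.0


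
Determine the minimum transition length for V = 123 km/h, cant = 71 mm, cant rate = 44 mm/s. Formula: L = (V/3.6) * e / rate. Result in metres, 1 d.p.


Convert speed: V = 123 / 3.6 = 34.1667 m/s
L = 34.1667 * 71 / 44
L = 2425.8333 / 44
L = 55.1 m

55.1


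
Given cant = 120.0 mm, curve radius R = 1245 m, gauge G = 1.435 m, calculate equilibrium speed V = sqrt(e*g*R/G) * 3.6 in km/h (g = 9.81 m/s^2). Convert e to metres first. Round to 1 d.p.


Convert cant: e = 120.0 mm = 0.1200 m
V_ms = sqrt(0.1200 * 9.81 * 1245 / 1.435)
V_ms = sqrt(1021.333798) = 31.9583 m/s
V = 31.9583 * 3.6 = 115.0 km/h

115.0


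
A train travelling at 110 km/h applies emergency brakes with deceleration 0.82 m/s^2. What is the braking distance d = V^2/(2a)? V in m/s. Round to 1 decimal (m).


Convert speed: V = 110 / 3.6 = 30.5556 m/s
V^2 = 933.642
d = 933.642 / (2 * 0.82)
d = 933.642 / 1.64
d = 569.3 m

569.3


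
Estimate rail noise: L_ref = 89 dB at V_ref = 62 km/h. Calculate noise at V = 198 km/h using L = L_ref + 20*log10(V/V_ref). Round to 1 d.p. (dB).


V/V_ref = 198 / 62 = 3.193548
log10(3.193548) = 0.504274
20 * 0.504274 = 10.0855
L = 89 + 10.0855 = 99.1 dB

99.1


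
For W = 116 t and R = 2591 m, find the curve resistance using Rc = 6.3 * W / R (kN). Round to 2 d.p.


Rc = 6.3 * W / R
Rc = 6.3 * 116 / 2591
Rc = 730.8 / 2591
Rc = 0.28 kN

0.28


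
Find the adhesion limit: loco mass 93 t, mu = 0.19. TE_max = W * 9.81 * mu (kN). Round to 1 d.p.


TE_max = W * g * mu
TE_max = 93 * 9.81 * 0.19
TE_max = 912.33 * 0.19
TE_max = 173.3 kN

173.3


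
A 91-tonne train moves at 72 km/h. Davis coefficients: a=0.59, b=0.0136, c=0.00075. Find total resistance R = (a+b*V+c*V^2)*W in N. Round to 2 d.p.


b*V = 0.0136 * 72 = 0.9792
c*V^2 = 0.00075 * 5184 = 3.888
R_per_t = 0.59 + 0.9792 + 3.888 = 5.4572 N/t
R_total = 5.4572 * 91 = 496.61 N

496.61


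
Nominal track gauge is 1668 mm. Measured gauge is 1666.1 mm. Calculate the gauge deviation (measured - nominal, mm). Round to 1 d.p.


Deviation = measured - nominal
Deviation = 1666.1 - 1668
Deviation = -1.9 mm

-1.9


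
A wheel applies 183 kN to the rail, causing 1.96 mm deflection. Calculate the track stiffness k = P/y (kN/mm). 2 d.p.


Track stiffness k = P / y
k = 183 / 1.96
k = 93.37 kN/mm

93.37


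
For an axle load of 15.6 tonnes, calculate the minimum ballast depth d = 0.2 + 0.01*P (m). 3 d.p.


d = 0.2 + 0.01 * 15.6
d = 0.2 + 0.156
d = 0.356 m

0.356


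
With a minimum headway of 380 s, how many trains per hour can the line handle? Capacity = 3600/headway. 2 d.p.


Capacity = 3600 / headway
Capacity = 3600 / 380
Capacity = 9.47 trains/hour

9.47


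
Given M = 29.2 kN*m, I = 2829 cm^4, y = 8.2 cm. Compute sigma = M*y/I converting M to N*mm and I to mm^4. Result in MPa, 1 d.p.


Convert units:
M = 29.2 kN*m = 29200000 N*mm
y = 8.2 cm = 82 mm
I = 2829 cm^4 = 28290000 mm^4
sigma = 29200000 * 82 / 28290000
sigma = 84.6 MPa

84.6


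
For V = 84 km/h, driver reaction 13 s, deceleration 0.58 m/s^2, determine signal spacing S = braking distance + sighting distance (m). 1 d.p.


V = 84 / 3.6 = 23.3333 m/s
Braking distance = 23.3333^2 / (2*0.58) = 469.3487 m
Sighting distance = 23.3333 * 13 = 303.3333 m
S = 469.3487 + 303.3333 = 772.7 m

772.7


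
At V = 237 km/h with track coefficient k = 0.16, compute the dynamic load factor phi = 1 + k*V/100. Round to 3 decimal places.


phi = 1 + k * V / 100
phi = 1 + 0.16 * 237 / 100
phi = 1 + 0.3792
phi = 1.379

1.379


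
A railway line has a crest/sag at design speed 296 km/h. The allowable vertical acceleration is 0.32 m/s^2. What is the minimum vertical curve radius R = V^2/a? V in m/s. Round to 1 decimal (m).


Convert speed: V = 296 / 3.6 = 82.2222 m/s
V^2 = 6760.4938 m^2/s^2
R_v = 6760.4938 / 0.32
R_v = 21126.5 m

21126.5


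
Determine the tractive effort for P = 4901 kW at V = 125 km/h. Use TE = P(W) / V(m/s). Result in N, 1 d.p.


Convert: P = 4901 kW = 4901000 W
V = 125 / 3.6 = 34.7222 m/s
TE = 4901000 / 34.7222
TE = 141148.8 N

141148.8


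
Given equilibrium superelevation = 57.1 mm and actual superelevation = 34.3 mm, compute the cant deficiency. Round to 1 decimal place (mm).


Cant deficiency = equilibrium cant - actual cant
CD = 57.1 - 34.3
CD = 22.8 mm

22.8


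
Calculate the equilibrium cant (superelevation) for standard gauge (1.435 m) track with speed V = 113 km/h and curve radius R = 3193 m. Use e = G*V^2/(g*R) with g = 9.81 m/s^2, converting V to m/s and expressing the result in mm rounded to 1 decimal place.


Convert speed: V = 113 / 3.6 = 31.3889 m/s
Apply formula: e = 1.435 * 31.3889^2 / (9.81 * 3193)
e = 1.435 * 985.2623 / 31323.33
e = 0.045137 m = 45.1 mm

45.1


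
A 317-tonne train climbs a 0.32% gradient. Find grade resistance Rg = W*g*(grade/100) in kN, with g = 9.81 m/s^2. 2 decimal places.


Rg = W * 9.81 * grade / 100
Rg = 317 * 9.81 * 0.32 / 100
Rg = 3109.77 * 0.0032
Rg = 9.95 kN

9.95


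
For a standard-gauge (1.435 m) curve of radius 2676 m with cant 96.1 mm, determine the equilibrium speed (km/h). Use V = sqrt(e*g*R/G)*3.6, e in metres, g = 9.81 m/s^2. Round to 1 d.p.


Convert cant: e = 96.1 mm = 0.0961 m
V_ms = sqrt(0.0961 * 9.81 * 2676 / 1.435)
V_ms = sqrt(1758.0313) = 41.9289 m/s
V = 41.9289 * 3.6 = 150.9 km/h

150.9


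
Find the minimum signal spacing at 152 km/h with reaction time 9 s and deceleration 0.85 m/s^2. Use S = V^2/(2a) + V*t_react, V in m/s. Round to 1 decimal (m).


V = 152 / 3.6 = 42.2222 m/s
Braking distance = 42.2222^2 / (2*0.85) = 1048.6565 m
Sighting distance = 42.2222 * 9 = 380.0 m
S = 1048.6565 + 380.0 = 1428.7 m

1428.7


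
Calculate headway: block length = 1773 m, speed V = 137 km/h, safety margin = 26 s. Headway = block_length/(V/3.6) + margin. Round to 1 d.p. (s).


V = 137 / 3.6 = 38.0556 m/s
Block traversal time = 1773 / 38.0556 = 46.5898 s
Headway = 46.5898 + 26
Headway = 72.6 s

72.6


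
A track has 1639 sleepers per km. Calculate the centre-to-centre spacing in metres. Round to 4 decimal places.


Spacing = 1000 m / number of sleepers
Spacing = 1000 / 1639
Spacing = 0.6101 m

0.6101


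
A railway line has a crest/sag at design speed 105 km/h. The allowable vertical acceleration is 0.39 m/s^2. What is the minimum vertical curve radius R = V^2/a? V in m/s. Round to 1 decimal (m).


Convert speed: V = 105 / 3.6 = 29.1667 m/s
V^2 = 850.6944 m^2/s^2
R_v = 850.6944 / 0.39
R_v = 2181.3 m

2181.3


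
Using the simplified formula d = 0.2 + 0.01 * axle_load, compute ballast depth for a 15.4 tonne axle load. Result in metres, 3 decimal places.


d = 0.2 + 0.01 * 15.4
d = 0.2 + 0.154
d = 0.354 m

0.354


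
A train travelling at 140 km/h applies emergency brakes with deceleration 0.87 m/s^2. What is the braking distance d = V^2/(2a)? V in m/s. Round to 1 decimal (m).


Convert speed: V = 140 / 3.6 = 38.8889 m/s
V^2 = 1512.3457
d = 1512.3457 / (2 * 0.87)
d = 1512.3457 / 1.74
d = 869.2 m

869.2


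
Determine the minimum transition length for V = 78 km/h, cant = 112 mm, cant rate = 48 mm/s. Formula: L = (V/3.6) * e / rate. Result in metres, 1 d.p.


Convert speed: V = 78 / 3.6 = 21.6667 m/s
L = 21.6667 * 112 / 48
L = 2426.6667 / 48
L = 50.6 m

50.6


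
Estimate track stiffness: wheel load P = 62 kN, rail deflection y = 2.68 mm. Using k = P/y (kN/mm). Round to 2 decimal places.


Track stiffness k = P / y
k = 62 / 2.68
k = 23.13 kN/mm

23.13


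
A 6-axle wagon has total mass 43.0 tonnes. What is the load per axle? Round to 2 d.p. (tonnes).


Load per axle = total weight / number of axles
Load = 43.0 / 6
Load = 7.17 tonnes

7.17


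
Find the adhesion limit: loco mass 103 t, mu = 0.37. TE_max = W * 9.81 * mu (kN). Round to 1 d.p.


TE_max = W * g * mu
TE_max = 103 * 9.81 * 0.37
TE_max = 1010.43 * 0.37
TE_max = 373.9 kN

373.9


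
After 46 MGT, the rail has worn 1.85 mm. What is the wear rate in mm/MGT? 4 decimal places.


Wear rate = total wear / cumulative tonnage
Rate = 1.85 / 46
Rate = 0.0402 mm/MGT

0.0402


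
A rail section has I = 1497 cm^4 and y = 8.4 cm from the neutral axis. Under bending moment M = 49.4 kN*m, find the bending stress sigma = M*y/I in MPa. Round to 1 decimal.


Convert units:
M = 49.4 kN*m = 49400000 N*mm
y = 8.4 cm = 84 mm
I = 1497 cm^4 = 14970000 mm^4
sigma = 49400000 * 84 / 14970000
sigma = 277.2 MPa

277.2


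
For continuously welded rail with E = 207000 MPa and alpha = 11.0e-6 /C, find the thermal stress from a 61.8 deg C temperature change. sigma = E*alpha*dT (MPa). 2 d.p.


sigma = E * alpha * dT
sigma = 207000 * 11.0e-6 * 61.8
sigma = 2.277 * 61.8
sigma = 140.72 MPa

140.72


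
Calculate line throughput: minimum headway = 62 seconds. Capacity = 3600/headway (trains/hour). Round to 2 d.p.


Capacity = 3600 / headway
Capacity = 3600 / 62
Capacity = 58.06 trains/hour

58.06


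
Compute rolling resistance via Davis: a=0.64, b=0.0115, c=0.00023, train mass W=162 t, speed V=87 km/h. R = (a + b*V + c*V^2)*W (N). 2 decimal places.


b*V = 0.0115 * 87 = 1.0005
c*V^2 = 0.00023 * 7569 = 1.74087
R_per_t = 0.64 + 1.0005 + 1.74087 = 3.38137 N/t
R_total = 3.38137 * 162 = 547.78 N

547.78


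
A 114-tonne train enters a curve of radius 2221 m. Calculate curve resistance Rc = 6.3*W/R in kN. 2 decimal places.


Rc = 6.3 * W / R
Rc = 6.3 * 114 / 2221
Rc = 718.2 / 2221
Rc = 0.32 kN

0.32


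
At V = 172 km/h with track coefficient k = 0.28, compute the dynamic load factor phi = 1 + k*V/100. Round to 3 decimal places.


phi = 1 + k * V / 100
phi = 1 + 0.28 * 172 / 100
phi = 1 + 0.4816
phi = 1.482

1.482


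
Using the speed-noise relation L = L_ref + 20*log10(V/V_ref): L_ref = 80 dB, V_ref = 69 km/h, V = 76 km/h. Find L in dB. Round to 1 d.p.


V/V_ref = 76 / 69 = 1.101449
log10(1.101449) = 0.041965
20 * 0.041965 = 0.8393
L = 80 + 0.8393 = 80.8 dB

80.8


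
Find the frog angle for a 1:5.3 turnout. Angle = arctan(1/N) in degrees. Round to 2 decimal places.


1/N = 1/5.3 = 0.188679
angle = arctan(0.188679) = 0.186487 rad
angle = 0.186487 * 180/pi = 10.68 degrees

10.68


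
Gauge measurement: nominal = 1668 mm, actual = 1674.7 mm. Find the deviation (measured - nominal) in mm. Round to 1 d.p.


Deviation = measured - nominal
Deviation = 1674.7 - 1668
Deviation = 6.7 mm

6.7


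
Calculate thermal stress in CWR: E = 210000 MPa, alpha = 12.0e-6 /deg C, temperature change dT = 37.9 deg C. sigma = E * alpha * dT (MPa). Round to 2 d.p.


sigma = E * alpha * dT
sigma = 210000 * 12.0e-6 * 37.9
sigma = 2.52 * 37.9
sigma = 95.51 MPa

95.51


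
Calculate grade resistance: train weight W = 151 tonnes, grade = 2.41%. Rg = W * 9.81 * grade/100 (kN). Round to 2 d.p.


Rg = W * 9.81 * grade / 100
Rg = 151 * 9.81 * 2.41 / 100
Rg = 1481.31 * 0.0241
Rg = 35.70 kN

35.70


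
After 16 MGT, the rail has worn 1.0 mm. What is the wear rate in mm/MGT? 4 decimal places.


Wear rate = total wear / cumulative tonnage
Rate = 1.0 / 16
Rate = 0.0625 mm/MGT

0.0625


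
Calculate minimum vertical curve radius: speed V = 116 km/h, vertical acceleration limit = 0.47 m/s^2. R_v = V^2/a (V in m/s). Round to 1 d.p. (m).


Convert speed: V = 116 / 3.6 = 32.2222 m/s
V^2 = 1038.2716 m^2/s^2
R_v = 1038.2716 / 0.47
R_v = 2209.1 m

2209.1


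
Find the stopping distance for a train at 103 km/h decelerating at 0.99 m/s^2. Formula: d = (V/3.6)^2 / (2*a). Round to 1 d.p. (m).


Convert speed: V = 103 / 3.6 = 28.6111 m/s
V^2 = 818.5957
d = 818.5957 / (2 * 0.99)
d = 818.5957 / 1.98
d = 413.4 m

413.4


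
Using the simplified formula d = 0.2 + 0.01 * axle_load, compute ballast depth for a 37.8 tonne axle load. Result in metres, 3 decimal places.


d = 0.2 + 0.01 * 37.8
d = 0.2 + 0.378
d = 0.578 m

0.578


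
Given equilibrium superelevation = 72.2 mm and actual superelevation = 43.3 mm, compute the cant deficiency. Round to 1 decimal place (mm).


Cant deficiency = equilibrium cant - actual cant
CD = 72.2 - 43.3
CD = 28.9 mm

28.9


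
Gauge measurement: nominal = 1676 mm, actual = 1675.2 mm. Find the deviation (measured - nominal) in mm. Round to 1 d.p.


Deviation = measured - nominal
Deviation = 1675.2 - 1676
Deviation = -0.8 mm

-0.8


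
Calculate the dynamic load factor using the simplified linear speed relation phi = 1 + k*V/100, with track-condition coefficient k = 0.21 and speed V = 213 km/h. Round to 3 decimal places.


phi = 1 + k * V / 100
phi = 1 + 0.21 * 213 / 100
phi = 1 + 0.4473
phi = 1.447

1.447


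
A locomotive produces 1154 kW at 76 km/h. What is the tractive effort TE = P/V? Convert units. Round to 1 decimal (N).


Convert: P = 1154 kW = 1154000 W
V = 76 / 3.6 = 21.1111 m/s
TE = 1154000 / 21.1111
TE = 54663.2 N

54663.2


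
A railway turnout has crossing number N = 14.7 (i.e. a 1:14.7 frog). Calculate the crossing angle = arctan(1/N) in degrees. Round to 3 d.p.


1/N = 1/14.7 = 0.068027
angle = arctan(0.068027) = 0.067923 rad
angle = 0.067923 * 180/pi = 3.892 degrees

3.892


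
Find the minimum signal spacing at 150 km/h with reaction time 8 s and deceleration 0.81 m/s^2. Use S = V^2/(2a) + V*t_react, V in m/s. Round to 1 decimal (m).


V = 150 / 3.6 = 41.6667 m/s
Braking distance = 41.6667^2 / (2*0.81) = 1071.6735 m
Sighting distance = 41.6667 * 8 = 333.3333 m
S = 1071.6735 + 333.3333 = 1405.0 m

1405.0


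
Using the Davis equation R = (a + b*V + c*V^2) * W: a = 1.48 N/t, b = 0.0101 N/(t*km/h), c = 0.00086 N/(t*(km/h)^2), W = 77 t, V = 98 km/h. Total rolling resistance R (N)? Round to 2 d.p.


b*V = 0.0101 * 98 = 0.9898
c*V^2 = 0.00086 * 9604 = 8.25944
R_per_t = 1.48 + 0.9898 + 8.25944 = 10.72924 N/t
R_total = 10.72924 * 77 = 826.15 N

826.15


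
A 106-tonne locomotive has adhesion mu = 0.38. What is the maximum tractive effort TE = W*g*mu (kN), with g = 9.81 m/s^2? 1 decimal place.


TE_max = W * g * mu
TE_max = 106 * 9.81 * 0.38
TE_max = 1039.86 * 0.38
TE_max = 395.1 kN

395.1


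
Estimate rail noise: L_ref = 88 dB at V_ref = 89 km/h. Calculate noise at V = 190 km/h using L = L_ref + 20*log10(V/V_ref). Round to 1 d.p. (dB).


V/V_ref = 190 / 89 = 2.134831
log10(2.134831) = 0.329364
20 * 0.329364 = 6.5873
L = 88 + 6.5873 = 94.6 dB

94.6


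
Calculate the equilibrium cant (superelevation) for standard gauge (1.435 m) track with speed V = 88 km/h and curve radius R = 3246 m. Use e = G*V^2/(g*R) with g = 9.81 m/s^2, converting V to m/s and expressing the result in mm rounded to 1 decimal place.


Convert speed: V = 88 / 3.6 = 24.4444 m/s
Apply formula: e = 1.435 * 24.4444^2 / (9.81 * 3246)
e = 1.435 * 597.5309 / 31843.26
e = 0.026927 m = 26.9 mm

26.9


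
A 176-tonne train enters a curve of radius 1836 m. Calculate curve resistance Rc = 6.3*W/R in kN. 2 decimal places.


Rc = 6.3 * W / R
Rc = 6.3 * 176 / 1836
Rc = 1108.8 / 1836
Rc = 0.60 kN

0.60
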